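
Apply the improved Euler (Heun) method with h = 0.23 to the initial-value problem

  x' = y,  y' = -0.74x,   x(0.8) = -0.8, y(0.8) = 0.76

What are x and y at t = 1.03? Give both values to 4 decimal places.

-0.6095, 0.8813

Heun on (x,y): k1 = f(t_n, state_n); k2 = f(t_n + h, state_n + h·k1); state_{n+1} = state_n + (h/2)·(k1 + k2).
0.800000: (-0.800000, 0.760000)
  k1 = (0.760000, 0.592000)
  predictor → (-0.625200, 0.896160)
  k2 = (0.896160, 0.462648)
  → (-0.609542, 0.881285)
(x(1.03), y(1.03)) ≈ (-0.6095, 0.8813)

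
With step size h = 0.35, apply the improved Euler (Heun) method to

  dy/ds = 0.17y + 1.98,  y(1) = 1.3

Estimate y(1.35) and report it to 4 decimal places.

2.0933

Heun: k1 = f(s_n, y_n); k2 = f(s_n + h, y_n + h·k1); y_{n+1} = y_n + (h/2)·(k1 + k2).
s=1.000000, y=1.300000:
  k1 = f(1.000000, 1.300000) = 2.201000
  k2 = f(1.350000, 2.070350) = 2.331959
  y ← 1.300000 + (0.35/2)·(2.201000 + 2.331959) = 2.093268
y(1.35) ≈ 2.0933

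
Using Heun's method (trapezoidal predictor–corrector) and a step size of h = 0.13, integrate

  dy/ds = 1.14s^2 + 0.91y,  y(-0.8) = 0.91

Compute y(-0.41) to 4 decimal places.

1.5088

Heun: k1 = f(s_n, y_n); k2 = f(s_n + h, y_n + h·k1); y_{n+1} = y_n + (h/2)·(k1 + k2).
s=-0.800000, y=0.910000:
  k1 = f(-0.800000, 0.910000) = 1.557700
  k2 = f(-0.670000, 1.112501) = 1.524122
  y ← 0.910000 + (0.13/2)·(1.557700 + 1.524122) = 1.110318
s=-0.670000, y=1.110318:
  k1 = f(-0.670000, 1.110318) = 1.522136
  k2 = f(-0.540000, 1.308196) = 1.522882
  y ← 1.110318 + (0.13/2)·(1.522136 + 1.522882) = 1.308245
s=-0.540000, y=1.308245:
  k1 = f(-0.540000, 1.308245) = 1.522927
  k2 = f(-0.410000, 1.506225) = 1.562299
  y ← 1.308245 + (0.13/2)·(1.522927 + 1.562299) = 1.508784
y(-0.41) ≈ 1.5088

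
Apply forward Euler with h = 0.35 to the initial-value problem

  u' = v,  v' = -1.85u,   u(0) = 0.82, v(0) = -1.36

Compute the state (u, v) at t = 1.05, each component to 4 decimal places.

-1.0576, -1.9079

Euler on (u,v): u_{n+1} = u_n + h·u', v_{n+1} = v_n + h·v'.
0.000000: (0.820000, -1.360000); f=(-1.360000, -1.517000) → (0.344000, -1.890950)
0.350000: (0.344000, -1.890950); f=(-1.890950, -0.636400) → (-0.317833, -2.113690)
0.700000: (-0.317833, -2.113690); f=(-2.113690, 0.587990) → (-1.057624, -1.907893)
(u(1.05), v(1.05)) ≈ (-1.0576, -1.9079)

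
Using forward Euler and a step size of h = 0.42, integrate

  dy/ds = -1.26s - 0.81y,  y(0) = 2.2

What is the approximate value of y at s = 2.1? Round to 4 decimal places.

-1.3113

Euler: y_{n+1} = y_n + h·f(s_n, y_n).
s=0.000000, y=2.200000: f=-1.782000 → y ← 2.200000 + 0.42·(-1.782000) = 1.451560
s=0.420000, y=1.451560: f=-1.704964 → y ← 1.451560 + 0.42·(-1.704964) = 0.735475
s=0.840000, y=0.735475: f=-1.654135 → y ← 0.735475 + 0.42·(-1.654135) = 0.040739
s=1.260000, y=0.040739: f=-1.620598 → y ← 0.040739 + 0.42·(-1.620598) = -0.639913
s=1.680000, y=-0.639913: f=-1.598471 → y ← -0.639913 + 0.42·(-1.598471) = -1.311270
y(2.1) ≈ -1.3113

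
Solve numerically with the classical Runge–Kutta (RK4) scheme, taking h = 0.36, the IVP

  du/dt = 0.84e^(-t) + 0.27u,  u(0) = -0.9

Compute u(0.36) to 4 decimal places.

-0.7244

RK4: k1 = f(t_n, u_n); k2 = f(t_n + h/2, u_n + (h/2)·k1); k3 = f(t_n + h/2, u_n + (h/2)·k2); k4 = f(t_n + h, u_n + h·k3); u_{n+1} = u_n + (h/6)·(k1 + 2k2 + 2k3 + k4).
t=0.000000, u=-0.900000:
  k1 = f(0.000000, -0.900000) = 0.597000
  k2 = f(0.180000, -0.792540) = 0.487641
  k3 = f(0.180000, -0.812225) = 0.482326
  k4 = f(0.360000, -0.726363) = 0.389930
  u ← -0.900000 + (0.36/6)·(k1 + 2k2 + 2k3 + k4) = -0.724388
u(0.36) ≈ -0.7244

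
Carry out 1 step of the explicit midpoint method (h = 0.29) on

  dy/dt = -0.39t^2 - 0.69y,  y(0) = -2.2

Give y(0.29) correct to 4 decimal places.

Midpoint: k1 = f(t_n, y_n); k2 = f(t_n + h/2, y_n + (h/2)·k1); y_{n+1} = y_n + h·k2.
t=0.000000, y=-2.200000:
  k1 = f(0.000000, -2.200000) = 1.518000
  k2 = f(0.145000, -1.979890) = 1.357924
  y ← -2.200000 + 0.29·1.357924 = -1.806202
y(0.29) ≈ -1.8062

-1.8062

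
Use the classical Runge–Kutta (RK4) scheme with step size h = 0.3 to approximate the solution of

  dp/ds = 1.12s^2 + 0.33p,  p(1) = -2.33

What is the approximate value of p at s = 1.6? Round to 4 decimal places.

-1.5811

RK4: k1 = f(s_n, p_n); k2 = f(s_n + h/2, p_n + (h/2)·k1); k3 = f(s_n + h/2, p_n + (h/2)·k2); k4 = f(s_n + h, p_n + h·k3); p_{n+1} = p_n + (h/6)·(k1 + 2k2 + 2k3 + k4).
s=1.000000, p=-2.330000:
  k1 = f(1.000000, -2.330000) = 0.351100
  k2 = f(1.150000, -2.277335) = 0.729679
  k3 = f(1.150000, -2.220548) = 0.748419
  k4 = f(1.300000, -2.105474) = 1.197993
  p ← -2.330000 + (0.3/6)·(k1 + 2k2 + 2k3 + k4) = -2.104735
s=1.300000, p=-2.104735:
  k1 = f(1.300000, -2.104735) = 1.198237
  k2 = f(1.450000, -1.925000) = 1.719550
  k3 = f(1.450000, -1.846803) = 1.745355
  k4 = f(1.600000, -1.581129) = 2.345427
  p ← -2.104735 + (0.3/6)·(k1 + 2k2 + 2k3 + k4) = -1.581062
p(1.6) ≈ -1.5811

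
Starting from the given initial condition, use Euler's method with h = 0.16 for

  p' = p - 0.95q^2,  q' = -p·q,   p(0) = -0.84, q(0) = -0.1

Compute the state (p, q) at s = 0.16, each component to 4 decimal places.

Euler on (p,q): p_{n+1} = p_n + h·p', q_{n+1} = q_n + h·q'.
0.000000: (-0.840000, -0.100000); f=(-0.849500, -0.084000) → (-0.975920, -0.113440)
(p(0.16), q(0.16)) ≈ (-0.9759, -0.1134)

-0.9759, -0.1134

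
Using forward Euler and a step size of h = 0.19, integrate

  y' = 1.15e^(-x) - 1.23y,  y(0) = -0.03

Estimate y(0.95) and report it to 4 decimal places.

0.4333

Euler: y_{n+1} = y_n + h·f(x_n, y_n).
x=0.000000, y=-0.030000: f=1.186900 → y ← -0.030000 + 0.19·1.186900 = 0.195511
x=0.190000, y=0.195511: f=0.710524 → y ← 0.195511 + 0.19·0.710524 = 0.330511
x=0.380000, y=0.330511: f=0.379913 → y ← 0.330511 + 0.19·0.379913 = 0.402694
x=0.570000, y=0.402694: f=0.155041 → y ← 0.402694 + 0.19·0.155041 = 0.432152
x=0.760000, y=0.432152: f=0.006270 → y ← 0.432152 + 0.19·0.006270 = 0.433343
y(0.95) ≈ 0.4333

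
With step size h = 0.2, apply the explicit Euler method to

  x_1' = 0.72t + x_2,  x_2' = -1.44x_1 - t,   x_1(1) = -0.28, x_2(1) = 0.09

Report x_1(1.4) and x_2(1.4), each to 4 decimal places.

Euler on (x_1,x_2): x_1_{n+1} = x_1_n + h·x_1', x_2_{n+1} = x_2_n + h·x_2'.
1.000000: (-0.280000, 0.090000); f=(0.810000, -0.596800) → (-0.118000, -0.029360)
1.200000: (-0.118000, -0.029360); f=(0.834640, -1.030080) → (0.048928, -0.235376)
(x_1(1.4), x_2(1.4)) ≈ (0.0489, -0.2354)

0.0489, -0.2354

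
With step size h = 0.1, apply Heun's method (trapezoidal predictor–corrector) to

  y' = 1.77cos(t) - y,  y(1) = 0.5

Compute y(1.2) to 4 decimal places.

Heun: k1 = f(t_n, y_n); k2 = f(t_n + h, y_n + h·k1); y_{n+1} = y_n + (h/2)·(k1 + k2).
t=1.000000, y=0.500000:
  k1 = f(1.000000, 0.500000) = 0.456335
  k2 = f(1.100000, 0.545634) = 0.257232
  y ← 0.500000 + (0.1/2)·(0.456335 + 0.257232) = 0.535678
t=1.100000, y=0.535678:
  k1 = f(1.100000, 0.535678) = 0.267187
  k2 = f(1.200000, 0.562397) = 0.078976
  y ← 0.535678 + (0.1/2)·(0.267187 + 0.078976) = 0.552986
y(1.2) ≈ 0.5530

0.5530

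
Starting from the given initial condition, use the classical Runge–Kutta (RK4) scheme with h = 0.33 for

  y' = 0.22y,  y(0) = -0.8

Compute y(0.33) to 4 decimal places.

RK4: k1 = f(x_n, y_n); k2 = f(x_n + h/2, y_n + (h/2)·k1); k3 = f(x_n + h/2, y_n + (h/2)·k2); k4 = f(x_n + h, y_n + h·k3); y_{n+1} = y_n + (h/6)·(k1 + 2k2 + 2k3 + k4).
x=0.000000, y=-0.800000:
  k1 = f(0.000000, -0.800000) = -0.176000
  k2 = f(0.165000, -0.829040) = -0.182389
  k3 = f(0.165000, -0.830094) = -0.182621
  k4 = f(0.330000, -0.860265) = -0.189258
  y ← -0.800000 + (0.33/6)·(k1 + 2k2 + 2k3 + k4) = -0.860240
y(0.33) ≈ -0.8602

-0.8602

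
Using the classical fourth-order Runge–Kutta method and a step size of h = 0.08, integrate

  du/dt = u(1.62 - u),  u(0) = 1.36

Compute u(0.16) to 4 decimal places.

1.4117

RK4: k1 = f(t_n, u_n); k2 = f(t_n + h/2, u_n + (h/2)·k1); k3 = f(t_n + h/2, u_n + (h/2)·k2); k4 = f(t_n + h, u_n + h·k3); u_{n+1} = u_n + (h/6)·(k1 + 2k2 + 2k3 + k4).
t=0.000000, u=1.360000:
  k1 = f(0.000000, 1.360000) = 0.353600
  k2 = f(0.040000, 1.374144) = 0.337842
  k3 = f(0.040000, 1.373514) = 0.338552
  k4 = f(0.080000, 1.387084) = 0.323074
  u ← 1.360000 + (0.08/6)·(k1 + 2k2 + 2k3 + k4) = 1.387059
t=0.080000, u=1.387059:
  k1 = f(0.080000, 1.387059) = 0.323102
  k2 = f(0.120000, 1.399984) = 0.308019
  k3 = f(0.120000, 1.399380) = 0.308731
  k4 = f(0.160000, 1.411758) = 0.293987
  u ← 1.387059 + (0.08/6)·(k1 + 2k2 + 2k3 + k4) = 1.411734
u(0.16) ≈ 1.4117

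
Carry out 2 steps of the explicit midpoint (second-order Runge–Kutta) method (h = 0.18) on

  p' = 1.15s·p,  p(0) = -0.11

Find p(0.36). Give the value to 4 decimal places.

Midpoint: k1 = f(s_n, p_n); k2 = f(s_n + h/2, p_n + (h/2)·k1); p_{n+1} = p_n + h·k2.
s=0.000000, p=-0.110000:
  k1 = f(0.000000, -0.110000) = 0.000000
  k2 = f(0.090000, -0.110000) = -0.011385
  p ← -0.110000 + 0.18·(-0.011385) = -0.112049
s=0.180000, p=-0.112049:
  k1 = f(0.180000, -0.112049) = -0.023194
  k2 = f(0.270000, -0.114137) = -0.035439
  p ← -0.112049 + 0.18·(-0.035439) = -0.118428
p(0.36) ≈ -0.1184

-0.1184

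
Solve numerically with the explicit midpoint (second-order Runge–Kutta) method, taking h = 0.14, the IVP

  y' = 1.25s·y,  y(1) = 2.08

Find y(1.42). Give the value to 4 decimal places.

Midpoint: k1 = f(s_n, y_n); k2 = f(s_n + h/2, y_n + (h/2)·k1); y_{n+1} = y_n + h·k2.
s=1.000000, y=2.080000:
  k1 = f(1.000000, 2.080000) = 2.600000
  k2 = f(1.070000, 2.262000) = 3.025425
  y ← 2.080000 + 0.14·3.025425 = 2.503560
s=1.140000, y=2.503560:
  k1 = f(1.140000, 2.503560) = 3.567572
  k2 = f(1.210000, 2.753290) = 4.164350
  y ← 2.503560 + 0.14·4.164350 = 3.086569
s=1.280000, y=3.086569:
  k1 = f(1.280000, 3.086569) = 4.938510
  k2 = f(1.350000, 3.432264) = 5.791946
  y ← 3.086569 + 0.14·5.791946 = 3.897441
y(1.42) ≈ 3.8974

3.8974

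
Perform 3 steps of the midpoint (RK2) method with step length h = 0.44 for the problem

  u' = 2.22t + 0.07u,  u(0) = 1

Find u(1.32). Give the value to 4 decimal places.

Midpoint: k1 = f(t_n, u_n); k2 = f(t_n + h/2, u_n + (h/2)·k1); u_{n+1} = u_n + h·k2.
t=0.000000, u=1.000000:
  k1 = f(0.000000, 1.000000) = 0.070000
  k2 = f(0.220000, 1.015400) = 0.559478
  u ← 1.000000 + 0.44·0.559478 = 1.246170
t=0.440000, u=1.246170:
  k1 = f(0.440000, 1.246170) = 1.064032
  k2 = f(0.660000, 1.480257) = 1.568818
  u ← 1.246170 + 0.44·1.568818 = 1.936450
t=0.880000, u=1.936450:
  k1 = f(0.880000, 1.936450) = 2.089152
  k2 = f(1.100000, 2.396064) = 2.609724
  u ← 1.936450 + 0.44·2.609724 = 3.084729
u(1.32) ≈ 3.0847

3.0847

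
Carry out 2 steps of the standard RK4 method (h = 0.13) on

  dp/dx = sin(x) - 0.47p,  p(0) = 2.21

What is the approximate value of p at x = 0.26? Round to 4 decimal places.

RK4: k1 = f(x_n, p_n); k2 = f(x_n + h/2, p_n + (h/2)·k1); k3 = f(x_n + h/2, p_n + (h/2)·k2); k4 = f(x_n + h, p_n + h·k3); p_{n+1} = p_n + (h/6)·(k1 + 2k2 + 2k3 + k4).
x=0.000000, p=2.210000:
  k1 = f(0.000000, 2.210000) = -1.038700
  k2 = f(0.065000, 2.142485) = -0.942013
  k3 = f(0.065000, 2.148769) = -0.944967
  k4 = f(0.130000, 2.087154) = -0.851328
  p ← 2.210000 + (0.13/6)·(k1 + 2k2 + 2k3 + k4) = 2.087280
x=0.130000, p=2.087280:
  k1 = f(0.130000, 2.087280) = -0.851388
  k2 = f(0.195000, 2.031940) = -0.761245
  k3 = f(0.195000, 2.037799) = -0.763999
  k4 = f(0.260000, 1.987960) = -0.677261
  p ← 2.087280 + (0.13/6)·(k1 + 2k2 + 2k3 + k4) = 1.988066
p(0.26) ≈ 1.9881

1.9881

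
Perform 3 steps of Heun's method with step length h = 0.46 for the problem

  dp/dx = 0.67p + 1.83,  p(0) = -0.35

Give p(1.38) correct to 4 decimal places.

Heun: k1 = f(x_n, p_n); k2 = f(x_n + h, p_n + h·k1); p_{n+1} = p_n + (h/2)·(k1 + k2).
x=0.000000, p=-0.350000:
  k1 = f(0.000000, -0.350000) = 1.595500
  k2 = f(0.460000, 0.383930) = 2.087233
  p ← -0.350000 + (0.46/2)·(1.595500 + 2.087233) = 0.497029
x=0.460000, p=0.497029:
  k1 = f(0.460000, 0.497029) = 2.163009
  k2 = f(0.920000, 1.492013) = 2.829649
  p ← 0.497029 + (0.46/2)·(2.163009 + 2.829649) = 1.645340
x=0.920000, p=1.645340:
  k1 = f(0.920000, 1.645340) = 2.932378
  k2 = f(1.380000, 2.994234) = 3.836137
  p ← 1.645340 + (0.46/2)·(2.932378 + 3.836137) = 3.202098
p(1.38) ≈ 3.2021

3.2021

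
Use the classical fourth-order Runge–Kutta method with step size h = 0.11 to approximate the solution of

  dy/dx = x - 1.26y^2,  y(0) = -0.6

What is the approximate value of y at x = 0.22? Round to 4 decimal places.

RK4: k1 = f(x_n, y_n); k2 = f(x_n + h/2, y_n + (h/2)·k1); k3 = f(x_n + h/2, y_n + (h/2)·k2); k4 = f(x_n + h, y_n + h·k3); y_{n+1} = y_n + (h/6)·(k1 + 2k2 + 2k3 + k4).
x=0.000000, y=-0.600000:
  k1 = f(0.000000, -0.600000) = -0.453600
  k2 = f(0.055000, -0.624948) = -0.437106
  k3 = f(0.055000, -0.624041) = -0.435678
  k4 = f(0.110000, -0.647925) = -0.418956
  y ← -0.600000 + (0.11/6)·(k1 + 2k2 + 2k3 + k4) = -0.647999
x=0.110000, y=-0.647999:
  k1 = f(0.110000, -0.647999) = -0.419077
  k2 = f(0.165000, -0.671048) = -0.402385
  k3 = f(0.165000, -0.670130) = -0.400834
  k4 = f(0.220000, -0.692091) = -0.383527
  y ← -0.647999 + (0.11/6)·(k1 + 2k2 + 2k3 + k4) = -0.692165
y(0.22) ≈ -0.6922

-0.6922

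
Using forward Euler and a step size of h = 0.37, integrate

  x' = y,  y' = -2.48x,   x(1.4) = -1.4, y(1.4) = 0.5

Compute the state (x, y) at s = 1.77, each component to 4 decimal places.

-1.2150, 1.7846

Euler on (x,y): x_{n+1} = x_n + h·x', y_{n+1} = y_n + h·y'.
1.400000: (-1.400000, 0.500000); f=(0.500000, 3.472000) → (-1.215000, 1.784640)
(x(1.77), y(1.77)) ≈ (-1.2150, 1.7846)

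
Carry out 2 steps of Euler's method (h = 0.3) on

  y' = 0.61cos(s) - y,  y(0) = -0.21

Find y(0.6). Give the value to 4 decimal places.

0.2000

Euler: y_{n+1} = y_n + h·f(s_n, y_n).
s=0.000000, y=-0.210000: f=0.820000 → y ← -0.210000 + 0.3·0.820000 = 0.036000
s=0.300000, y=0.036000: f=0.546755 → y ← 0.036000 + 0.3·0.546755 = 0.200027
y(0.6) ≈ 0.2000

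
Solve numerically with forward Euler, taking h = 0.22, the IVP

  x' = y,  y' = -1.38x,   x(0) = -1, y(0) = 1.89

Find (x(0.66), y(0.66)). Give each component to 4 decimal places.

0.4200, 2.4018

Euler on (x,y): x_{n+1} = x_n + h·x', y_{n+1} = y_n + h·y'.
0.000000: (-1.000000, 1.890000); f=(1.890000, 1.380000) → (-0.584200, 2.193600)
0.220000: (-0.584200, 2.193600); f=(2.193600, 0.806196) → (-0.101608, 2.370963)
0.440000: (-0.101608, 2.370963); f=(2.370963, 0.140219) → (0.420004, 2.401811)
(x(0.66), y(0.66)) ≈ (0.4200, 2.4018)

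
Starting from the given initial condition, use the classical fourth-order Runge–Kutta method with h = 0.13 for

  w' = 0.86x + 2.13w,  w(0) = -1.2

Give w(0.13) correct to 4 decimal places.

RK4: k1 = f(x_n, w_n); k2 = f(x_n + h/2, w_n + (h/2)·k1); k3 = f(x_n + h/2, w_n + (h/2)·k2); k4 = f(x_n + h, w_n + h·k3); w_{n+1} = w_n + (h/6)·(k1 + 2k2 + 2k3 + k4).
x=0.000000, w=-1.200000:
  k1 = f(0.000000, -1.200000) = -2.556000
  k2 = f(0.065000, -1.366140) = -2.853978
  k3 = f(0.065000, -1.385509) = -2.895233
  k4 = f(0.130000, -1.576380) = -3.245890
  w ← -1.200000 + (0.13/6)·(k1 + 2k2 + 2k3 + k4) = -1.574840
w(0.13) ≈ -1.5748

-1.5748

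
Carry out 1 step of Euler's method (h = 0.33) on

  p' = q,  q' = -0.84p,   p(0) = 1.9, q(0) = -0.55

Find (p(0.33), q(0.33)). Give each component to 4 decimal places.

1.7185, -1.0767

Euler on (p,q): p_{n+1} = p_n + h·p', q_{n+1} = q_n + h·q'.
0.000000: (1.900000, -0.550000); f=(-0.550000, -1.596000) → (1.718500, -1.076680)
(p(0.33), q(0.33)) ≈ (1.7185, -1.0767)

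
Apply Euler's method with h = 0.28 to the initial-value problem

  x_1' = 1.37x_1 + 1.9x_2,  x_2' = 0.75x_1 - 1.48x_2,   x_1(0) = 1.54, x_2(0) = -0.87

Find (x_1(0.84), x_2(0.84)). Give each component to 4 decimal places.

3.1844, 0.6051

Euler on (x_1,x_2): x_1_{n+1} = x_1_n + h·x_1', x_2_{n+1} = x_2_n + h·x_2'.
0.000000: (1.540000, -0.870000); f=(0.456800, 2.442600) → (1.667904, -0.186072)
0.280000: (1.667904, -0.186072); f=(1.931492, 1.526315) → (2.208722, 0.241296)
0.560000: (2.208722, 0.241296); f=(3.484411, 1.299423) → (3.184357, 0.605135)
(x_1(0.84), x_2(0.84)) ≈ (3.1844, 0.6051)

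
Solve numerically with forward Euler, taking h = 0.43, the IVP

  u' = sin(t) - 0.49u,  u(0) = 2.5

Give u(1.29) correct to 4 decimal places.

Euler: u_{n+1} = u_n + h·f(t_n, u_n).
t=0.000000, u=2.500000: f=-1.225000 → u ← 2.500000 + 0.43·(-1.225000) = 1.973250
t=0.430000, u=1.973250: f=-0.550022 → u ← 1.973250 + 0.43·(-0.550022) = 1.736741
t=0.860000, u=1.736741: f=-0.093160 → u ← 1.736741 + 0.43·(-0.093160) = 1.696682
u(1.29) ≈ 1.6967

1.6967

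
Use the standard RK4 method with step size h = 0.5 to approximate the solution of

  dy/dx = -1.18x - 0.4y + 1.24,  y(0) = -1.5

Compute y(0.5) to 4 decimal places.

RK4: k1 = f(x_n, y_n); k2 = f(x_n + h/2, y_n + (h/2)·k1); k3 = f(x_n + h/2, y_n + (h/2)·k2); k4 = f(x_n + h, y_n + h·k3); y_{n+1} = y_n + (h/6)·(k1 + 2k2 + 2k3 + k4).
x=0.000000, y=-1.500000:
  k1 = f(0.000000, -1.500000) = 1.840000
  k2 = f(0.250000, -1.040000) = 1.361000
  k3 = f(0.250000, -1.159750) = 1.408900
  k4 = f(0.500000, -0.795550) = 0.968220
  y ← -1.500000 + (0.5/6)·(k1 + 2k2 + 2k3 + k4) = -0.804332
y(0.5) ≈ -0.8043

-0.8043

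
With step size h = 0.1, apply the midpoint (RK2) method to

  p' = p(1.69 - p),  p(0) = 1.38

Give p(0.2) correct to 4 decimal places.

Midpoint: k1 = f(x_n, p_n); k2 = f(x_n + h/2, p_n + (h/2)·k1); p_{n+1} = p_n + h·k2.
x=0.000000, p=1.380000:
  k1 = f(0.000000, 1.380000) = 0.427800
  k2 = f(0.050000, 1.401390) = 0.404455
  p ← 1.380000 + 0.1·0.404455 = 1.420446
x=0.100000, p=1.420446:
  k1 = f(0.100000, 1.420446) = 0.382887
  k2 = f(0.150000, 1.439590) = 0.360488
  p ← 1.420446 + 0.1·0.360488 = 1.456494
p(0.2) ≈ 1.4565

1.4565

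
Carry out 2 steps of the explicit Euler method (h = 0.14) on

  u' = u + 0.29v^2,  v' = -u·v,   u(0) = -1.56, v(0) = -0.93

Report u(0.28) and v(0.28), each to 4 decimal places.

-1.9352, -1.4097

Euler on (u,v): u_{n+1} = u_n + h·u', v_{n+1} = v_n + h·v'.
0.000000: (-1.560000, -0.930000); f=(-1.309179, -1.450800) → (-1.743285, -1.133112)
0.140000: (-1.743285, -1.133112); f=(-1.370942, -1.975337) → (-1.935217, -1.409659)
(u(0.28), v(0.28)) ≈ (-1.9352, -1.4097)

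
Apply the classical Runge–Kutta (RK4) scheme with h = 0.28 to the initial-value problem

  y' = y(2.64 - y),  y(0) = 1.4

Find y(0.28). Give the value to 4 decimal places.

RK4: k1 = f(t_n, y_n); k2 = f(t_n + h/2, y_n + (h/2)·k1); k3 = f(t_n + h/2, y_n + (h/2)·k2); k4 = f(t_n + h, y_n + h·k3); y_{n+1} = y_n + (h/6)·(k1 + 2k2 + 2k3 + k4).
t=0.000000, y=1.400000:
  k1 = f(0.000000, 1.400000) = 1.736000
  k2 = f(0.140000, 1.643040) = 1.638045
  k3 = f(0.140000, 1.629326) = 1.646717
  k4 = f(0.280000, 1.861081) = 1.449632
  y ← 1.400000 + (0.28/6)·(k1 + 2k2 + 2k3 + k4) = 1.855241
y(0.28) ≈ 1.8552

1.8552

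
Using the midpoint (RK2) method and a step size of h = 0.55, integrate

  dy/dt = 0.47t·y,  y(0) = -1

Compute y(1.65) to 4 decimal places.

-1.8499

Midpoint: k1 = f(t_n, y_n); k2 = f(t_n + h/2, y_n + (h/2)·k1); y_{n+1} = y_n + h·k2.
t=0.000000, y=-1.000000:
  k1 = f(0.000000, -1.000000) = 0.000000
  k2 = f(0.275000, -1.000000) = -0.129250
  y ← -1.000000 + 0.55·(-0.129250) = -1.071087
t=0.550000, y=-1.071087:
  k1 = f(0.550000, -1.071087) = -0.276876
  k2 = f(0.825000, -1.147228) = -0.444838
  y ← -1.071087 + 0.55·(-0.444838) = -1.315748
t=1.100000, y=-1.315748:
  k1 = f(1.100000, -1.315748) = -0.680242
  k2 = f(1.375000, -1.502815) = -0.971194
  y ← -1.315748 + 0.55·(-0.971194) = -1.849905
y(1.65) ≈ -1.8499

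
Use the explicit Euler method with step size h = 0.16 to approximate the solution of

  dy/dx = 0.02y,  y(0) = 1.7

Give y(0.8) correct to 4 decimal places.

1.7274

Euler: y_{n+1} = y_n + h·f(x_n, y_n).
x=0.000000, y=1.700000: f=0.034000 → y ← 1.700000 + 0.16·0.034000 = 1.705440
x=0.160000, y=1.705440: f=0.034109 → y ← 1.705440 + 0.16·0.034109 = 1.710897
x=0.320000, y=1.710897: f=0.034218 → y ← 1.710897 + 0.16·0.034218 = 1.716372
x=0.480000, y=1.716372: f=0.034327 → y ← 1.716372 + 0.16·0.034327 = 1.721865
x=0.640000, y=1.721865: f=0.034437 → y ← 1.721865 + 0.16·0.034437 = 1.727375
y(0.8) ≈ 1.7274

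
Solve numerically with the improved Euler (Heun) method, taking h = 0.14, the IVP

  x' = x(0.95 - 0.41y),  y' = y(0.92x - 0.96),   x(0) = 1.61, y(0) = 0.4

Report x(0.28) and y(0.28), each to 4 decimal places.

Heun on (x,y): k1 = f(t_n, state_n); k2 = f(t_n + h, state_n + h·k1); state_{n+1} = state_n + (h/2)·(k1 + k2).
0.000000: (1.610000, 0.400000)
  k1 = (1.265460, 0.208480)
  predictor → (1.787164, 0.429187)
  k2 = (1.383325, 0.293646)
  → (1.795415, 0.435149)
0.140000: (1.795415, 0.435149)
  k1 = (1.385322, 0.301028)
  predictor → (1.989360, 0.477293)
  k2 = (1.500594, 0.415346)
  → (1.997429, 0.485295)
(x(0.28), y(0.28)) ≈ (1.9974, 0.4853)

1.9974, 0.4853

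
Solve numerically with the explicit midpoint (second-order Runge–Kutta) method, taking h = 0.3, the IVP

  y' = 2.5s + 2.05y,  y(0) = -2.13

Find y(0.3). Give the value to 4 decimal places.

-3.7303

Midpoint: k1 = f(s_n, y_n); k2 = f(s_n + h/2, y_n + (h/2)·k1); y_{n+1} = y_n + h·k2.
s=0.000000, y=-2.130000:
  k1 = f(0.000000, -2.130000) = -4.366500
  k2 = f(0.150000, -2.784975) = -5.334199
  y ← -2.130000 + 0.3·(-5.334199) = -3.730260
y(0.3) ≈ -3.7303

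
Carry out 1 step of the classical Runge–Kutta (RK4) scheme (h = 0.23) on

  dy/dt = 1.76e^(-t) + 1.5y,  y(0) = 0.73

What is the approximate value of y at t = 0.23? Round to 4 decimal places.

1.4654

RK4: k1 = f(t_n, y_n); k2 = f(t_n + h/2, y_n + (h/2)·k1); k3 = f(t_n + h/2, y_n + (h/2)·k2); k4 = f(t_n + h, y_n + h·k3); y_{n+1} = y_n + (h/6)·(k1 + 2k2 + 2k3 + k4).
t=0.000000, y=0.730000:
  k1 = f(0.000000, 0.730000) = 2.855000
  k2 = f(0.115000, 1.058325) = 3.156292
  k3 = f(0.115000, 1.092974) = 3.208265
  k4 = f(0.230000, 1.467901) = 3.600230
  y ← 0.730000 + (0.23/6)·(k1 + 2k2 + 2k3 + k4) = 1.465400
y(0.23) ≈ 1.4654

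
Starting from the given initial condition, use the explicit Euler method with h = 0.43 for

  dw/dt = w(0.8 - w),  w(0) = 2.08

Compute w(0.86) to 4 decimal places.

Euler: w_{n+1} = w_n + h·f(t_n, w_n).
t=0.000000, w=2.080000: f=-2.662400 → w ← 2.080000 + 0.43·(-2.662400) = 0.935168
t=0.430000, w=0.935168: f=-0.126405 → w ← 0.935168 + 0.43·(-0.126405) = 0.880814
w(0.86) ≈ 0.8808

0.8808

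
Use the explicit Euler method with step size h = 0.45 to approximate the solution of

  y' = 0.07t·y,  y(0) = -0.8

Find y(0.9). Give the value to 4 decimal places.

-0.8113

Euler: y_{n+1} = y_n + h·f(t_n, y_n).
t=0.000000, y=-0.800000: f=0.000000 → y ← -0.800000 + 0.45·0.000000 = -0.800000
t=0.450000, y=-0.800000: f=-0.025200 → y ← -0.800000 + 0.45·(-0.025200) = -0.811340
y(0.9) ≈ -0.8113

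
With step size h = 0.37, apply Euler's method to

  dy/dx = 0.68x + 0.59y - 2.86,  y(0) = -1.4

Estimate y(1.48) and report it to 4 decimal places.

Euler: y_{n+1} = y_n + h·f(x_n, y_n).
x=0.000000, y=-1.400000: f=-3.686000 → y ← -1.400000 + 0.37·(-3.686000) = -2.763820
x=0.370000, y=-2.763820: f=-4.239054 → y ← -2.763820 + 0.37·(-4.239054) = -4.332270
x=0.740000, y=-4.332270: f=-4.912839 → y ← -4.332270 + 0.37·(-4.912839) = -6.150020
x=1.110000, y=-6.150020: f=-5.733712 → y ← -6.150020 + 0.37·(-5.733712) = -8.271494
y(1.48) ≈ -8.2715

-8.2715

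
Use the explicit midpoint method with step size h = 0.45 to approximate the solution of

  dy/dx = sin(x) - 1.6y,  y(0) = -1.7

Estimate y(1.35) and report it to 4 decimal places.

Midpoint: k1 = f(x_n, y_n); k2 = f(x_n + h/2, y_n + (h/2)·k1); y_{n+1} = y_n + h·k2.
x=0.000000, y=-1.700000:
  k1 = f(0.000000, -1.700000) = 2.720000
  k2 = f(0.225000, -1.088000) = 1.963906
  y ← -1.700000 + 0.45·1.963906 = -0.816242
x=0.450000, y=-0.816242:
  k1 = f(0.450000, -0.816242) = 1.740953
  k2 = f(0.675000, -0.424528) = 1.304142
  y ← -0.816242 + 0.45·1.304142 = -0.229378
x=0.900000, y=-0.229378:
  k1 = f(0.900000, -0.229378) = 1.150332
  k2 = f(1.125000, 0.029446) = 0.855153
  y ← -0.229378 + 0.45·0.855153 = 0.155441
y(1.35) ≈ 0.1554

0.1554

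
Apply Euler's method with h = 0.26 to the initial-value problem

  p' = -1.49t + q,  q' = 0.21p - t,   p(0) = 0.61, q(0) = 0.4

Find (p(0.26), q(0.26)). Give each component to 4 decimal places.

Euler on (p,q): p_{n+1} = p_n + h·p', q_{n+1} = q_n + h·q'.
0.000000: (0.610000, 0.400000); f=(0.400000, 0.128100) → (0.714000, 0.433306)
(p(0.26), q(0.26)) ≈ (0.7140, 0.4333)

0.7140, 0.4333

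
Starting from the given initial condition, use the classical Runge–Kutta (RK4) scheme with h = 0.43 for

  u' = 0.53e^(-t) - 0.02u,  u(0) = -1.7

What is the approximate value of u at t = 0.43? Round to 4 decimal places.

-1.5011

RK4: k1 = f(t_n, u_n); k2 = f(t_n + h/2, u_n + (h/2)·k1); k3 = f(t_n + h/2, u_n + (h/2)·k2); k4 = f(t_n + h, u_n + h·k3); u_{n+1} = u_n + (h/6)·(k1 + 2k2 + 2k3 + k4).
t=0.000000, u=-1.700000:
  k1 = f(0.000000, -1.700000) = 0.564000
  k2 = f(0.215000, -1.578740) = 0.459042
  k3 = f(0.215000, -1.601306) = 0.459493
  k4 = f(0.430000, -1.502418) = 0.374818
  u ← -1.700000 + (0.43/6)·(k1 + 2k2 + 2k3 + k4) = -1.501061
u(0.43) ≈ -1.5011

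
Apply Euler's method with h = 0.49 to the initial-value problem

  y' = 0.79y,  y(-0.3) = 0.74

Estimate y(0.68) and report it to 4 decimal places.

Euler: y_{n+1} = y_n + h·f(s_n, y_n).
s=-0.300000, y=0.740000: f=0.584600 → y ← 0.740000 + 0.49·0.584600 = 1.026454
s=0.190000, y=1.026454: f=0.810899 → y ← 1.026454 + 0.49·0.810899 = 1.423794
y(0.68) ≈ 1.4238

1.4238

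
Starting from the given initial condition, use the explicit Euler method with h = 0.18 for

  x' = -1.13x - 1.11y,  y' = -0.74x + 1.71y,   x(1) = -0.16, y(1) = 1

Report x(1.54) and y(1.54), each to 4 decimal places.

Euler on (x,y): x_{n+1} = x_n + h·x', y_{n+1} = y_n + h·y'.
1.000000: (-0.160000, 1.000000); f=(-0.929200, 1.828400) → (-0.327256, 1.329112)
1.180000: (-0.327256, 1.329112); f=(-1.105515, 2.514951) → (-0.526249, 1.781803)
1.360000: (-0.526249, 1.781803); f=(-1.383140, 3.436307) → (-0.775214, 2.400339)
(x(1.54), y(1.54)) ≈ (-0.7752, 2.4003)

-0.7752, 2.4003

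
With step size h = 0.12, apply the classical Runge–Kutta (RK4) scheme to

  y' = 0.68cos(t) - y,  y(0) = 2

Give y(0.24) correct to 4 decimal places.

1.7169

RK4: k1 = f(t_n, y_n); k2 = f(t_n + h/2, y_n + (h/2)·k1); k3 = f(t_n + h/2, y_n + (h/2)·k2); k4 = f(t_n + h, y_n + h·k3); y_{n+1} = y_n + (h/6)·(k1 + 2k2 + 2k3 + k4).
t=0.000000, y=2.000000:
  k1 = f(0.000000, 2.000000) = -1.320000
  k2 = f(0.060000, 1.920800) = -1.242024
  k3 = f(0.060000, 1.925479) = -1.246702
  k4 = f(0.120000, 1.850396) = -1.175286
  y ← 2.000000 + (0.12/6)·(k1 + 2k2 + 2k3 + k4) = 1.850545
t=0.120000, y=1.850545:
  k1 = f(0.120000, 1.850545) = -1.175435
  k2 = f(0.180000, 1.780019) = -1.111005
  k3 = f(0.180000, 1.783885) = -1.114871
  k4 = f(0.240000, 1.716761) = -1.056251
  y ← 1.850545 + (0.12/6)·(k1 + 2k2 + 2k3 + k4) = 1.716876
y(0.24) ≈ 1.7169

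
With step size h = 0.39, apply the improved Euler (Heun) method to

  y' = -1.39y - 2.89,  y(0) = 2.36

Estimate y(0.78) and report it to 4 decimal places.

Heun: k1 = f(x_n, y_n); k2 = f(x_n + h, y_n + h·k1); y_{n+1} = y_n + (h/2)·(k1 + k2).
x=0.000000, y=2.360000:
  k1 = f(0.000000, 2.360000) = -6.170400
  k2 = f(0.390000, -0.046456) = -2.825426
  y ← 2.360000 + (0.39/2)·(-6.170400 + (-2.825426)) = 0.605814
x=0.390000, y=0.605814:
  k1 = f(0.390000, 0.605814) = -3.732081
  k2 = f(0.780000, -0.849698) = -1.708920
  y ← 0.605814 + (0.39/2)·(-3.732081 + (-1.708920)) = -0.455181
y(0.78) ≈ -0.4552

-0.4552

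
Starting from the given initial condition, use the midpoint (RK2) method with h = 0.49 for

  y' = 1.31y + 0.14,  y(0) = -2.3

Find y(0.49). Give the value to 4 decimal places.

Midpoint: k1 = f(s_n, y_n); k2 = f(s_n + h/2, y_n + (h/2)·k1); y_{n+1} = y_n + h·k2.
s=0.000000, y=-2.300000:
  k1 = f(0.000000, -2.300000) = -2.873000
  k2 = f(0.245000, -3.003885) = -3.795089
  y ← -2.300000 + 0.49·(-3.795089) = -4.159594
y(0.49) ≈ -4.1596

-4.1596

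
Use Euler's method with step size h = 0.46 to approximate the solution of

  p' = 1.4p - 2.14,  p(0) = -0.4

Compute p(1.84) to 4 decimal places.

Euler: p_{n+1} = p_n + h·f(t_n, p_n).
t=0.000000, p=-0.400000: f=-2.700000 → p ← -0.400000 + 0.46·(-2.700000) = -1.642000
t=0.460000, p=-1.642000: f=-4.438800 → p ← -1.642000 + 0.46·(-4.438800) = -3.683848
t=0.920000, p=-3.683848: f=-7.297387 → p ← -3.683848 + 0.46·(-7.297387) = -7.040646
t=1.380000, p=-7.040646: f=-11.996905 → p ← -7.040646 + 0.46·(-11.996905) = -12.559222
p(1.84) ≈ -12.5592

-12.5592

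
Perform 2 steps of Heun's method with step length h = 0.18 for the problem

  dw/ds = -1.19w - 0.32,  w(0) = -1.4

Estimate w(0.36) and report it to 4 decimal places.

-1.0087

Heun: k1 = f(s_n, w_n); k2 = f(s_n + h, w_n + h·k1); w_{n+1} = w_n + (h/2)·(k1 + k2).
s=0.000000, w=-1.400000:
  k1 = f(0.000000, -1.400000) = 1.346000
  k2 = f(0.180000, -1.157720) = 1.057687
  w ← -1.400000 + (0.18/2)·(1.346000 + 1.057687) = -1.183668
s=0.180000, w=-1.183668:
  k1 = f(0.180000, -1.183668) = 1.088565
  k2 = f(0.360000, -0.987726) = 0.855394
  w ← -1.183668 + (0.18/2)·(1.088565 + 0.855394) = -1.008712
w(0.36) ≈ -1.0087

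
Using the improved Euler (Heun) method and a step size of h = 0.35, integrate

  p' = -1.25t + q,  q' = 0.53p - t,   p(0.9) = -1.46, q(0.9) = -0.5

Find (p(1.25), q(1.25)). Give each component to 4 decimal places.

Heun on (p,q): k1 = f(t_n, state_n); k2 = f(t_n + h, state_n + h·k1); state_{n+1} = state_n + (h/2)·(k1 + k2).
0.900000: (-1.460000, -0.500000)
  k1 = (-1.625000, -1.673800)
  predictor → (-2.028750, -1.085830)
  k2 = (-2.648330, -2.325238)
  → (-2.207833, -1.199832)
(p(1.25), q(1.25)) ≈ (-2.2078, -1.1998)

-2.2078, -1.1998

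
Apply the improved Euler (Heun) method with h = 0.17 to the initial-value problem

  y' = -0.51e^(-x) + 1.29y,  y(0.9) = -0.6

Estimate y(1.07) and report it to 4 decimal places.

-0.7824

Heun: k1 = f(x_n, y_n); k2 = f(x_n + h, y_n + h·k1); y_{n+1} = y_n + (h/2)·(k1 + k2).
x=0.900000, y=-0.600000:
  k1 = f(0.900000, -0.600000) = -0.981351
  k2 = f(1.070000, -0.766830) = -1.164145
  y ← -0.600000 + (0.17/2)·(-0.981351 + (-1.164145)) = -0.782367
y(1.07) ≈ -0.7824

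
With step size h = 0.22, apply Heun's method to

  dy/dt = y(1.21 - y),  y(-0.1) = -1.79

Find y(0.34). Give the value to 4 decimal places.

Heun: k1 = f(t_n, y_n); k2 = f(t_n + h, y_n + h·k1); y_{n+1} = y_n + (h/2)·(k1 + k2).
t=-0.100000, y=-1.790000:
  k1 = f(-0.100000, -1.790000) = -5.370000
  k2 = f(0.120000, -2.971400) = -12.424612
  y ← -1.790000 + (0.22/2)·(-5.370000 + (-12.424612)) = -3.747407
t=0.120000, y=-3.747407:
  k1 = f(0.120000, -3.747407) = -18.577424
  k2 = f(0.340000, -7.834441) = -70.858134
  y ← -3.747407 + (0.22/2)·(-18.577424 + (-70.858134)) = -13.585319
y(0.34) ≈ -13.5853

-13.5853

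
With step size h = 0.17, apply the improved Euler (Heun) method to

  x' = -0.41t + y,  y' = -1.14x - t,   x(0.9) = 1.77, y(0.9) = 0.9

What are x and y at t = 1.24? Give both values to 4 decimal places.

1.7511, -0.1658

Heun on (x,y): k1 = f(t_n, state_n); k2 = f(t_n + h, state_n + h·k1); state_{n+1} = state_n + (h/2)·(k1 + k2).
0.900000: (1.770000, 0.900000)
  k1 = (0.531000, -2.917800)
  predictor → (1.860270, 0.403974)
  k2 = (-0.034726, -3.190708)
  → (1.812183, 0.380777)
1.070000: (1.812183, 0.380777)
  k1 = (-0.057923, -3.135889)
  predictor → (1.802336, -0.152324)
  k2 = (-0.660724, -3.294663)
  → (1.751098, -0.165820)
(x(1.24), y(1.24)) ≈ (1.7511, -0.1658)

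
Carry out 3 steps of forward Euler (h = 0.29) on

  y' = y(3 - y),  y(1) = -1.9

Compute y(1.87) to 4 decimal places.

-90.5500

Euler: y_{n+1} = y_n + h·f(x_n, y_n).
x=1.000000, y=-1.900000: f=-9.310000 → y ← -1.900000 + 0.29·(-9.310000) = -4.599900
x=1.290000, y=-4.599900: f=-34.958780 → y ← -4.599900 + 0.29·(-34.958780) = -14.737946
x=1.580000, y=-14.737946: f=-261.420897 → y ← -14.737946 + 0.29·(-261.420897) = -90.550006
y(1.87) ≈ -90.5500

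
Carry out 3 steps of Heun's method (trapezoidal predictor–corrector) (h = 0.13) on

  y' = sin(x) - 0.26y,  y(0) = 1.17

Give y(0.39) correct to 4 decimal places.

1.1300

Heun: k1 = f(x_n, y_n); k2 = f(x_n + h, y_n + h·k1); y_{n+1} = y_n + (h/2)·(k1 + k2).
x=0.000000, y=1.170000:
  k1 = f(0.000000, 1.170000) = -0.304200
  k2 = f(0.130000, 1.130454) = -0.164284
  y ← 1.170000 + (0.13/2)·(-0.304200 + (-0.164284)) = 1.139549
x=0.130000, y=1.139549:
  k1 = f(0.130000, 1.139549) = -0.166648
  k2 = f(0.260000, 1.117884) = -0.033569
  y ← 1.139549 + (0.13/2)·(-0.166648 + (-0.033569)) = 1.126534
x=0.260000, y=1.126534:
  k1 = f(0.260000, 1.126534) = -0.035818
  k2 = f(0.390000, 1.121878) = 0.088500
  y ← 1.126534 + (0.13/2)·(-0.035818 + 0.088500) = 1.129959
y(0.39) ≈ 1.1300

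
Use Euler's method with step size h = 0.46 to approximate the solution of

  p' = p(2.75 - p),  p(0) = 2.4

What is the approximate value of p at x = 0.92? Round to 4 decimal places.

2.7397

Euler: p_{n+1} = p_n + h·f(x_n, p_n).
x=0.000000, p=2.400000: f=0.840000 → p ← 2.400000 + 0.46·0.840000 = 2.786400
x=0.460000, p=2.786400: f=-0.101425 → p ← 2.786400 + 0.46·(-0.101425) = 2.739745
p(0.92) ≈ 2.7397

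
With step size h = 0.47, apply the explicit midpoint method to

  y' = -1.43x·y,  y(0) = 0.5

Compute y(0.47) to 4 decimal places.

Midpoint: k1 = f(x_n, y_n); k2 = f(x_n + h/2, y_n + (h/2)·k1); y_{n+1} = y_n + h·k2.
x=0.000000, y=0.500000:
  k1 = f(0.000000, 0.500000) = 0.000000
  k2 = f(0.235000, 0.500000) = -0.168025
  y ← 0.500000 + 0.47·(-0.168025) = 0.421028
y(0.47) ≈ 0.4210

0.4210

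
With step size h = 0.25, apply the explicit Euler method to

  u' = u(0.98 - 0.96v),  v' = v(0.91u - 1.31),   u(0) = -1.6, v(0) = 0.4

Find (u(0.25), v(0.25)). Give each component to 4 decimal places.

Euler on (u,v): u_{n+1} = u_n + h·u', v_{n+1} = v_n + h·v'.
0.000000: (-1.600000, 0.400000); f=(-0.953600, -1.106400) → (-1.838400, 0.123400)
(u(0.25), v(0.25)) ≈ (-1.8384, 0.1234)

-1.8384, 0.1234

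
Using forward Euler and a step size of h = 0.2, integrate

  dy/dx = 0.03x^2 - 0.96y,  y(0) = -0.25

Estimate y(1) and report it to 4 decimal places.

Euler: y_{n+1} = y_n + h·f(x_n, y_n).
x=0.000000, y=-0.250000: f=0.240000 → y ← -0.250000 + 0.2·0.240000 = -0.202000
x=0.200000, y=-0.202000: f=0.195120 → y ← -0.202000 + 0.2·0.195120 = -0.162976
x=0.400000, y=-0.162976: f=0.161257 → y ← -0.162976 + 0.2·0.161257 = -0.130725
x=0.600000, y=-0.130725: f=0.136296 → y ← -0.130725 + 0.2·0.136296 = -0.103465
x=0.800000, y=-0.103465: f=0.118527 → y ← -0.103465 + 0.2·0.118527 = -0.079760
y(1) ≈ -0.0798

-0.0798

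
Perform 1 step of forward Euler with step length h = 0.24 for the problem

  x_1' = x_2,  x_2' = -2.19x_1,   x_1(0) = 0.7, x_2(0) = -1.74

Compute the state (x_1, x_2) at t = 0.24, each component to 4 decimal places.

0.2824, -2.1079

Euler on (x_1,x_2): x_1_{n+1} = x_1_n + h·x_1', x_2_{n+1} = x_2_n + h·x_2'.
0.000000: (0.700000, -1.740000); f=(-1.740000, -1.533000) → (0.282400, -2.107920)
(x_1(0.24), x_2(0.24)) ≈ (0.2824, -2.1079)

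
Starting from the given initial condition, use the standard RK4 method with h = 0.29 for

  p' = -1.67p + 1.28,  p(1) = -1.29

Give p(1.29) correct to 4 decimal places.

RK4: k1 = f(t_n, p_n); k2 = f(t_n + h/2, p_n + (h/2)·k1); k3 = f(t_n + h/2, p_n + (h/2)·k2); k4 = f(t_n + h, p_n + h·k3); p_{n+1} = p_n + (h/6)·(k1 + 2k2 + 2k3 + k4).
t=1.000000, p=-1.290000:
  k1 = f(1.000000, -1.290000) = 3.434300
  k2 = f(1.145000, -0.792026) = 2.602684
  k3 = f(1.145000, -0.912611) = 2.804060
  k4 = f(1.290000, -0.476823) = 2.076294
  p ← -1.290000 + (0.29/6)·(k1 + 2k2 + 2k3 + k4) = -0.501003
p(1.29) ≈ -0.5010

-0.5010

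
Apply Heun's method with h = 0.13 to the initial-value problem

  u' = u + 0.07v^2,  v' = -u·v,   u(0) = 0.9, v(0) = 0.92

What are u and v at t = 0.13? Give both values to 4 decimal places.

1.0320, 0.8121

Heun on (u,v): k1 = f(t_n, state_n); k2 = f(t_n + h, state_n + h·k1); state_{n+1} = state_n + (h/2)·(k1 + k2).
0.000000: (0.900000, 0.920000)
  k1 = (0.959248, -0.828000)
  predictor → (1.024702, 0.812360)
  k2 = (1.070897, -0.832427)
  → (1.031959, 0.812072)
(u(0.13), v(0.13)) ≈ (1.0320, 0.8121)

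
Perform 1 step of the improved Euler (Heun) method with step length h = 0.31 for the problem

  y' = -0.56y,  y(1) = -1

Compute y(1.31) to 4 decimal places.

-0.8415

Heun: k1 = f(s_n, y_n); k2 = f(s_n + h, y_n + h·k1); y_{n+1} = y_n + (h/2)·(k1 + k2).
s=1.000000, y=-1.000000:
  k1 = f(1.000000, -1.000000) = 0.560000
  k2 = f(1.310000, -0.826400) = 0.462784
  y ← -1.000000 + (0.31/2)·(0.560000 + 0.462784) = -0.841468
y(1.31) ≈ -0.8415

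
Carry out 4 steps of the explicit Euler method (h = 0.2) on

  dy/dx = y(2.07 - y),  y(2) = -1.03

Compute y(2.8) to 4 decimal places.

-15.0207

Euler: y_{n+1} = y_n + h·f(x_n, y_n).
x=2.000000, y=-1.030000: f=-3.193000 → y ← -1.030000 + 0.2·(-3.193000) = -1.668600
x=2.200000, y=-1.668600: f=-6.238228 → y ← -1.668600 + 0.2·(-6.238228) = -2.916246
x=2.400000, y=-2.916246: f=-14.541117 → y ← -2.916246 + 0.2·(-14.541117) = -5.824469
x=2.600000, y=-5.824469: f=-45.981089 → y ← -5.824469 + 0.2·(-45.981089) = -15.020687
y(2.8) ≈ -15.0207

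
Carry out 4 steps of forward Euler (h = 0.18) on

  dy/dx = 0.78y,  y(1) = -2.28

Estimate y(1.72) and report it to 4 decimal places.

-3.8562

Euler: y_{n+1} = y_n + h·f(x_n, y_n).
x=1.000000, y=-2.280000: f=-1.778400 → y ← -2.280000 + 0.18·(-1.778400) = -2.600112
x=1.180000, y=-2.600112: f=-2.028087 → y ← -2.600112 + 0.18·(-2.028087) = -2.965168
x=1.360000, y=-2.965168: f=-2.312831 → y ← -2.965168 + 0.18·(-2.312831) = -3.381477
x=1.540000, y=-3.381477: f=-2.637552 → y ← -3.381477 + 0.18·(-2.637552) = -3.856237
y(1.72) ≈ -3.8562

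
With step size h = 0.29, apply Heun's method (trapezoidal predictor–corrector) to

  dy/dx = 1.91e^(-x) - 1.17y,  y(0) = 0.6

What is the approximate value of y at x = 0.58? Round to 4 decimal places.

Heun: k1 = f(x_n, y_n); k2 = f(x_n + h, y_n + h·k1); y_{n+1} = y_n + (h/2)·(k1 + k2).
x=0.000000, y=0.600000:
  k1 = f(0.000000, 0.600000) = 1.208000
  k2 = f(0.290000, 0.950320) = 0.317309
  y ← 0.600000 + (0.29/2)·(1.208000 + 0.317309) = 0.821170
x=0.290000, y=0.821170:
  k1 = f(0.290000, 0.821170) = 0.468415
  k2 = f(0.580000, 0.957010) = -0.050296
  y ← 0.821170 + (0.29/2)·(0.468415 + (-0.050296)) = 0.881797
y(0.58) ≈ 0.8818

0.8818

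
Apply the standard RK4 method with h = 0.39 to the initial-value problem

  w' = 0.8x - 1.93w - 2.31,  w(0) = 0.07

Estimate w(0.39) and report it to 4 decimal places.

-0.5494

RK4: k1 = f(x_n, w_n); k2 = f(x_n + h/2, w_n + (h/2)·k1); k3 = f(x_n + h/2, w_n + (h/2)·k2); k4 = f(x_n + h, w_n + h·k3); w_{n+1} = w_n + (h/6)·(k1 + 2k2 + 2k3 + k4).
x=0.000000, w=0.070000:
  k1 = f(0.000000, 0.070000) = -2.445100
  k2 = f(0.195000, -0.406795) = -1.368887
  k3 = f(0.195000, -0.196933) = -1.773920
  k4 = f(0.390000, -0.621829) = -0.797871
  w ← 0.070000 + (0.39/6)·(k1 + 2k2 + 2k3 + k4) = -0.549358
w(0.39) ≈ -0.5494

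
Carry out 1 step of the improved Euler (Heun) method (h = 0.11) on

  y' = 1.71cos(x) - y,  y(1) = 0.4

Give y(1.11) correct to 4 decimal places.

0.4455

Heun: k1 = f(x_n, y_n); k2 = f(x_n + h, y_n + h·k1); y_{n+1} = y_n + (h/2)·(k1 + k2).
x=1.000000, y=0.400000:
  k1 = f(1.000000, 0.400000) = 0.523917
  k2 = f(1.110000, 0.457631) = 0.302740
  y ← 0.400000 + (0.11/2)·(0.523917 + 0.302740) = 0.445466
y(1.11) ≈ 0.4455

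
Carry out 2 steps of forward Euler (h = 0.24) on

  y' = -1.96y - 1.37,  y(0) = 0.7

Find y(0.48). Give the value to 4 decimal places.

Euler: y_{n+1} = y_n + h·f(t_n, y_n).
t=0.000000, y=0.700000: f=-2.742000 → y ← 0.700000 + 0.24·(-2.742000) = 0.041920
t=0.240000, y=0.041920: f=-1.452163 → y ← 0.041920 + 0.24·(-1.452163) = -0.306599
y(0.48) ≈ -0.3066

-0.3066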